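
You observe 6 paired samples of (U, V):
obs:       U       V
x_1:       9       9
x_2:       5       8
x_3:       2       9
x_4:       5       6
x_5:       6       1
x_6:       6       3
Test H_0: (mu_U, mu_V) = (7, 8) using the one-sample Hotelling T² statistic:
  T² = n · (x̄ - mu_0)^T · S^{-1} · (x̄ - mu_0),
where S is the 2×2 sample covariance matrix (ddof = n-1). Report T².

Step 1 — sample mean vector:
  mean(U) = (9 + 5 + 2 + 5 + 6 + 6) / 6 = 33/6 = 5.5
  mean(V) = (9 + 8 + 9 + 6 + 1 + 3) / 6 = 36/6 = 6
  x̄ = (5.5, 6),  deviation x̄ - mu_0 = (5.5, 6) - (7, 8) = (-1.5, -2).

Step 2 — sample covariance matrix, S[i,j] = (1/(n-1)) · Σ_k (x_{k,i} - mean_i) · (x_{k,j} - mean_j), divisor n-1 = 5:
  S[U,U] = ((3.5)·(3.5) + (-0.5)·(-0.5) + (-3.5)·(-3.5) + (-0.5)·(-0.5) + (0.5)·(0.5) + (0.5)·(0.5)) / 5 = 25.5/5 = 5.1
  S[U,V] = ((3.5)·(3) + (-0.5)·(2) + (-3.5)·(3) + (-0.5)·(0) + (0.5)·(-5) + (0.5)·(-3)) / 5 = -5/5 = -1
  S[V,V] = ((3)·(3) + (2)·(2) + (3)·(3) + (0)·(0) + (-5)·(-5) + (-3)·(-3)) / 5 = 56/5 = 11.2
  S = [[5.1, -1],
 [-1, 11.2]].

Step 3 — invert S. det(S) = 5.1·11.2 - (-1)² = 56.12.
  S^{-1} = (1/det) · [[d, -b], [-b, a]] = [[0.1996, 0.0178],
 [0.0178, 0.0909]].

Step 4 — quadratic form (x̄ - mu_0)^T · S^{-1} · (x̄ - mu_0):
  S^{-1} · (x̄ - mu_0) = (-0.335, -0.2085),
  (x̄ - mu_0)^T · [...] = (-1.5)·(-0.335) + (-2)·(-0.2085) = 0.9195.

Step 5 — scale by n: T² = 6 · 0.9195 = 5.5167.

T² ≈ 5.5167


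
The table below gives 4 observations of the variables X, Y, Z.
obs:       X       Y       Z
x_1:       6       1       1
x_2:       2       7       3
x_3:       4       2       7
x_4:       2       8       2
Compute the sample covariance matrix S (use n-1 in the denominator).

Step 1 — column means:
  mean(X) = (6 + 2 + 4 + 2) / 4 = 14/4 = 3.5
  mean(Y) = (1 + 7 + 2 + 8) / 4 = 18/4 = 4.5
  mean(Z) = (1 + 3 + 7 + 2) / 4 = 13/4 = 3.25

Step 2 — sample covariance S[i,j] = (1/(n-1)) · Σ_k (x_{k,i} - mean_i) · (x_{k,j} - mean_j), with n-1 = 3.
  S[X,X] = ((2.5)·(2.5) + (-1.5)·(-1.5) + (0.5)·(0.5) + (-1.5)·(-1.5)) / 3 = 11/3 = 3.6667
  S[X,Y] = ((2.5)·(-3.5) + (-1.5)·(2.5) + (0.5)·(-2.5) + (-1.5)·(3.5)) / 3 = -19/3 = -6.3333
  S[X,Z] = ((2.5)·(-2.25) + (-1.5)·(-0.25) + (0.5)·(3.75) + (-1.5)·(-1.25)) / 3 = -1.5/3 = -0.5
  S[Y,Y] = ((-3.5)·(-3.5) + (2.5)·(2.5) + (-2.5)·(-2.5) + (3.5)·(3.5)) / 3 = 37/3 = 12.3333
  S[Y,Z] = ((-3.5)·(-2.25) + (2.5)·(-0.25) + (-2.5)·(3.75) + (3.5)·(-1.25)) / 3 = -6.5/3 = -2.1667
  S[Z,Z] = ((-2.25)·(-2.25) + (-0.25)·(-0.25) + (3.75)·(3.75) + (-1.25)·(-1.25)) / 3 = 20.75/3 = 6.9167

S is symmetric (S[j,i] = S[i,j]). Assembling:

S = [[3.6667, -6.3333, -0.5],
 [-6.3333, 12.3333, -2.1667],
 [-0.5, -2.1667, 6.9167]]


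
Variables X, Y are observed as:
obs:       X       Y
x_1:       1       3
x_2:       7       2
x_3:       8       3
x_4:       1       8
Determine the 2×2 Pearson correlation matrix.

Step 1 — column means:
  mean(X) = (1 + 7 + 8 + 1) / 4 = 17/4 = 4.25
  mean(Y) = (3 + 2 + 3 + 8) / 4 = 16/4 = 4

Step 2 — sample variances and covariances s[i,j] = (1/(n-1)) · Σ_k (x_{k,i} - mean_i) · (x_{k,j} - mean_j), with n-1 = 3:
  s[X,X] = ((-3.25)·(-3.25) + (2.75)·(2.75) + (3.75)·(3.75) + (-3.25)·(-3.25)) / 3 = 42.75/3 = 14.25
  s[X,Y] = ((-3.25)·(-1) + (2.75)·(-2) + (3.75)·(-1) + (-3.25)·(4)) / 3 = -19/3 = -6.3333
  s[Y,Y] = ((-1)·(-1) + (-2)·(-2) + (-1)·(-1) + (4)·(4)) / 3 = 22/3 = 7.3333
  Sample standard deviations s_i = √(s[i,i]):
  s(X) = √(14.25) = 3.7749
  s(Y) = √(7.3333) = 2.708

Step 3 — r_{ij} = s_{ij} / (s_i · s_j):
  r[X,X] = 1 (diagonal).
  r[X,Y] = -6.3333 / (3.7749 · 2.708) = -6.3333 / 10.2225 = -0.6195
  r[Y,Y] = 1 (diagonal).

R is symmetric with unit diagonal. Assembling:

R = [[1, -0.6195],
 [-0.6195, 1]]


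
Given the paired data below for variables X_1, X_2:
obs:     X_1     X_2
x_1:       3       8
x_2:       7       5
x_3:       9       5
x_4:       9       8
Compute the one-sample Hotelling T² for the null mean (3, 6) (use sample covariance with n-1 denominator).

Step 1 — sample mean vector:
  mean(X_1) = (3 + 7 + 9 + 9) / 4 = 28/4 = 7
  mean(X_2) = (8 + 5 + 5 + 8) / 4 = 26/4 = 6.5
  x̄ = (7, 6.5),  deviation x̄ - mu_0 = (7, 6.5) - (3, 6) = (4, 0.5).

Step 2 — sample covariance matrix, S[i,j] = (1/(n-1)) · Σ_k (x_{k,i} - mean_i) · (x_{k,j} - mean_j), divisor n-1 = 3:
  S[X_1,X_1] = ((-4)·(-4) + (0)·(0) + (2)·(2) + (2)·(2)) / 3 = 24/3 = 8
  S[X_1,X_2] = ((-4)·(1.5) + (0)·(-1.5) + (2)·(-1.5) + (2)·(1.5)) / 3 = -6/3 = -2
  S[X_2,X_2] = ((1.5)·(1.5) + (-1.5)·(-1.5) + (-1.5)·(-1.5) + (1.5)·(1.5)) / 3 = 9/3 = 3
  S = [[8, -2],
 [-2, 3]].

Step 3 — invert S. det(S) = 8·3 - (-2)² = 20.
  S^{-1} = (1/det) · [[d, -b], [-b, a]] = [[0.15, 0.1],
 [0.1, 0.4]].

Step 4 — quadratic form (x̄ - mu_0)^T · S^{-1} · (x̄ - mu_0):
  S^{-1} · (x̄ - mu_0) = (0.65, 0.6),
  (x̄ - mu_0)^T · [...] = (4)·(0.65) + (0.5)·(0.6) = 2.9.

Step 5 — scale by n: T² = 4 · 2.9 = 11.6.

T² ≈ 11.6


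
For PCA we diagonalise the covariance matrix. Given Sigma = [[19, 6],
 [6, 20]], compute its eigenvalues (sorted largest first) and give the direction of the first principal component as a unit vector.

Step 1 — characteristic polynomial of 2×2 Sigma:
  det(Sigma - λI) = λ² - trace · λ + det = 0.
  trace = 19 + 20 = 39, det = 19·20 - (6)² = 344.
Step 2 — discriminant:
  Δ = trace² - 4·det = 1521 - 1376 = 145.
Step 3 — eigenvalues:
  λ = (trace ± √Δ)/2 = (39 ± 12.0416)/2,
  λ_1 = 25.5208,  λ_2 = 13.4792.

Step 4 — unit eigenvector for λ_1: solve (Sigma - λ_1 I)v = 0. First row:
  (19 - 25.5208)·v_x + (6)·v_y = 0, i.e. (-6.5208)·v_x + (6)·v_y = 0,
  so v ∝ (b, λ_1 - a) = (6, 6.5208) = u.
  ||u|| = √((6)² + (6.5208)²) = √(78.5208) ≈ 8.8612,
  v_1 = u/||u|| ≈ (0.6771, 0.7359) (||v_1|| = 1).

λ_1 = 25.5208,  λ_2 = 13.4792;  v_1 ≈ (0.6771, 0.7359)


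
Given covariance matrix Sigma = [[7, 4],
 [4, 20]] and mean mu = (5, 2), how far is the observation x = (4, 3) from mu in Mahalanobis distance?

Step 1 — centre the observation: (x - mu) = (-1, 1).

Step 2 — invert Sigma. det(Sigma) = 7·20 - (4)² = 124.
  Sigma^{-1} = (1/det) · [[d, -b], [-b, a]] = [[0.1613, -0.0323],
 [-0.0323, 0.0565]].

Step 3 — form the quadratic (x - mu)^T · Sigma^{-1} · (x - mu):
  Sigma^{-1} · (x - mu) = (-0.1935, 0.0887).
  (x - mu)^T · [Sigma^{-1} · (x - mu)] = (-1)·(-0.1935) + (1)·(0.0887) = 0.2823.

Step 4 — take square root: d = √(0.2823) ≈ 0.5313.

d(x, mu) = √(0.2823) ≈ 0.5313


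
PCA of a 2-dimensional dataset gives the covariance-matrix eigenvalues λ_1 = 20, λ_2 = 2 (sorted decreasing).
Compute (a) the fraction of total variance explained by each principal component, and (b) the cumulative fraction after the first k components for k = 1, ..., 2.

Step 1 — total variance = trace(Sigma) = Σ λ_i = 20 + 2 = 22.

Step 2 — fraction explained by component i = λ_i / Σ λ:
  PC1: 20/22 = 0.9091
  PC2: 2/22 = 0.0909

Step 3 — cumulative fraction after k components = (λ_1 + ... + λ_k) / Σ λ:
  k = 1: 20/22 = 0.9091
  k = 2: (20 + 2)/22 = 22/22 = 1

Summary (fraction, with percent):

explained: PC1 0.9091 (90.91%), PC2 0.0909 (9.09%);  cumulative: 0.9091, 1


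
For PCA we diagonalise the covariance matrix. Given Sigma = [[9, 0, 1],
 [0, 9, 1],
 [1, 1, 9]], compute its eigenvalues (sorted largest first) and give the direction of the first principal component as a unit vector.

Step 1 — characteristic polynomial p(λ) = det(λI - Sigma) = λ³ - tr·λ² + c_1·λ - det, where tr = trace, c_1 = sum of the principal 2×2 minors, det = det(Sigma):
  tr = 9 + 9 + 9 = 27,
  c_1 = (9·9 - (0)²) + (9·9 - (1)²) + (9·9 - (1)²) = 81 + 80 + 80 = 241,
  det = 9·(9·9 - (1)²) - (0)·((0)·9 - (1)·(1)) + (1)·((0)·(1) - 9·(1)) = 9·(80) - (0)·(-1) + (1)·(-9) = 711.
  So p(λ) = λ³ - 27λ² + 241λ - 711.
Step 2 — look for an integer root (rational root theorem: any rational root is an integer divisor of 711). Testing λ = 9:
  p(9) = 729 - 2187 + 2169 - 711 = 0  ✓
  Dividing out (λ - 9): p(λ) = (λ - 9)(λ² - 18λ + 79).
Step 3 — remaining eigenvalues from the quadratic λ² - 18λ + 79 = 0:
  Δ = 18² - 4·79 = 324 - 316 = 8,  λ = (18 ± √8)/2 = (18 ± 2.8284)/2 ≈ 10.4142 or 7.5858.
  Sorted: λ_1 = 10.4142,  λ_2 = 9,  λ_3 = 7.5858  (check: sum = 27 = tr ✓).

Step 4 — unit eigenvector for λ_1 ≈ 10.4142: v spans the null space of (Sigma - λ_1 I), whose rows are
  r_1 = (-1.4142, 0, 1),  r_2 = (0, -1.4142, 1),  r_3 = (1, 1, -1.4142).
  v is orthogonal to every row, so take v ∝ r_1 × r_2 = ((0)·(1) - (1)·(-1.4142), (1)·(0) - (-1.4142)·(1), (-1.4142)·(-1.4142) - (0)·(0)) ≈ (1.4142, 1.4142, 2).
  Let u = (1.4142, 1.4142, 2).
  ||u|| = √((1.4142)² + (1.4142)² + (2)²) = √(8) ≈ 2.8284,  v_1 = u/||u|| ≈ (0.5, 0.5, 0.7071) (||v_1|| = 1).

λ_1 = 10.4142,  λ_2 = 9,  λ_3 = 7.5858;  v_1 ≈ (0.5, 0.5, 0.7071)


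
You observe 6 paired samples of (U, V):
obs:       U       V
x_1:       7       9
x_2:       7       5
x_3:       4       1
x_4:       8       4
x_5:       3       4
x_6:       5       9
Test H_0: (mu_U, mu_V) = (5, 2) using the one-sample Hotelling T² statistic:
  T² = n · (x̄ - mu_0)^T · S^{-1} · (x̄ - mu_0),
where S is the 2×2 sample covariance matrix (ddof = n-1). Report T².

Step 1 — sample mean vector:
  mean(U) = (7 + 7 + 4 + 8 + 3 + 5) / 6 = 34/6 = 5.6667
  mean(V) = (9 + 5 + 1 + 4 + 4 + 9) / 6 = 32/6 = 5.3333
  x̄ = (5.6667, 5.3333),  deviation x̄ - mu_0 = (5.6667, 5.3333) - (5, 2) = (0.6667, 3.3333).

Step 2 — sample covariance matrix, S[i,j] = (1/(n-1)) · Σ_k (x_{k,i} - mean_i) · (x_{k,j} - mean_j), divisor n-1 = 5:
  S[U,U] = ((1.3333)·(1.3333) + (1.3333)·(1.3333) + (-1.6667)·(-1.6667) + (2.3333)·(2.3333) + (-2.6667)·(-2.6667) + (-0.6667)·(-0.6667)) / 5 = 19.3333/5 = 3.8667
  S[U,V] = ((1.3333)·(3.6667) + (1.3333)·(-0.3333) + (-1.6667)·(-4.3333) + (2.3333)·(-1.3333) + (-2.6667)·(-1.3333) + (-0.6667)·(3.6667)) / 5 = 9.6667/5 = 1.9333
  S[V,V] = ((3.6667)·(3.6667) + (-0.3333)·(-0.3333) + (-4.3333)·(-4.3333) + (-1.3333)·(-1.3333) + (-1.3333)·(-1.3333) + (3.6667)·(3.6667)) / 5 = 49.3333/5 = 9.8667
  S = [[3.8667, 1.9333],
 [1.9333, 9.8667]].

Step 3 — invert S. det(S) = 3.8667·9.8667 - (1.9333)² = 34.4133.
  S^{-1} = (1/det) · [[d, -b], [-b, a]] = [[0.2867, -0.0562],
 [-0.0562, 0.1124]].

Step 4 — quadratic form (x̄ - mu_0)^T · S^{-1} · (x̄ - mu_0):
  S^{-1} · (x̄ - mu_0) = (0.0039, 0.3371),
  (x̄ - mu_0)^T · [...] = (0.6667)·(0.0039) + (3.3333)·(0.3371) = 1.1262.

Step 5 — scale by n: T² = 6 · 1.1262 = 6.7571.

T² ≈ 6.7571


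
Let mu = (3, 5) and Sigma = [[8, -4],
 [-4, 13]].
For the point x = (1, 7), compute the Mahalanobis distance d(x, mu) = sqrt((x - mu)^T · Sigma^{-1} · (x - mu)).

Step 1 — centre the observation: (x - mu) = (-2, 2).

Step 2 — invert Sigma. det(Sigma) = 8·13 - (-4)² = 88.
  Sigma^{-1} = (1/det) · [[d, -b], [-b, a]] = [[0.1477, 0.0455],
 [0.0455, 0.0909]].

Step 3 — form the quadratic (x - mu)^T · Sigma^{-1} · (x - mu):
  Sigma^{-1} · (x - mu) = (-0.2045, 0.0909).
  (x - mu)^T · [Sigma^{-1} · (x - mu)] = (-2)·(-0.2045) + (2)·(0.0909) = 0.5909.

Step 4 — take square root: d = √(0.5909) ≈ 0.7687.

d(x, mu) = √(0.5909) ≈ 0.7687


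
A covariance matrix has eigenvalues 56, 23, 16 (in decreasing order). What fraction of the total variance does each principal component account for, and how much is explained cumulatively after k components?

Step 1 — total variance = trace(Sigma) = Σ λ_i = 56 + 23 + 16 = 95.

Step 2 — fraction explained by component i = λ_i / Σ λ:
  PC1: 56/95 = 0.5895
  PC2: 23/95 = 0.2421
  PC3: 16/95 = 0.1684

Step 3 — cumulative fraction after k components = (λ_1 + ... + λ_k) / Σ λ:
  k = 1: 56/95 = 0.5895
  k = 2: (56 + 23)/95 = 79/95 = 0.8316
  k = 3: (56 + 23 + 16)/95 = 95/95 = 1

Summary (fraction, with percent):

explained: PC1 0.5895 (58.95%), PC2 0.2421 (24.21%), PC3 0.1684 (16.84%);  cumulative: 0.5895, 0.8316, 1


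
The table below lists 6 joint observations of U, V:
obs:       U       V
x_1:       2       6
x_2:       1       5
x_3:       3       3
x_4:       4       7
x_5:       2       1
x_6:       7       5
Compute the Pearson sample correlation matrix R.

Step 1 — column means:
  mean(U) = (2 + 1 + 3 + 4 + 2 + 7) / 6 = 19/6 = 3.1667
  mean(V) = (6 + 5 + 3 + 7 + 1 + 5) / 6 = 27/6 = 4.5

Step 2 — sample variances and covariances s[i,j] = (1/(n-1)) · Σ_k (x_{k,i} - mean_i) · (x_{k,j} - mean_j), with n-1 = 5:
  s[U,U] = ((-1.1667)·(-1.1667) + (-2.1667)·(-2.1667) + (-0.1667)·(-0.1667) + (0.8333)·(0.8333) + (-1.1667)·(-1.1667) + (3.8333)·(3.8333)) / 5 = 22.8333/5 = 4.5667
  s[U,V] = ((-1.1667)·(1.5) + (-2.1667)·(0.5) + (-0.1667)·(-1.5) + (0.8333)·(2.5) + (-1.1667)·(-3.5) + (3.8333)·(0.5)) / 5 = 5.5/5 = 1.1
  s[V,V] = ((1.5)·(1.5) + (0.5)·(0.5) + (-1.5)·(-1.5) + (2.5)·(2.5) + (-3.5)·(-3.5) + (0.5)·(0.5)) / 5 = 23.5/5 = 4.7
  Sample standard deviations s_i = √(s[i,i]):
  s(U) = √(4.5667) = 2.137
  s(V) = √(4.7) = 2.1679

Step 3 — r_{ij} = s_{ij} / (s_i · s_j):
  r[U,U] = 1 (diagonal).
  r[U,V] = 1.1 / (2.137 · 2.1679) = 1.1 / 4.6329 = 0.2374
  r[V,V] = 1 (diagonal).

R is symmetric with unit diagonal. Assembling:

R = [[1, 0.2374],
 [0.2374, 1]]


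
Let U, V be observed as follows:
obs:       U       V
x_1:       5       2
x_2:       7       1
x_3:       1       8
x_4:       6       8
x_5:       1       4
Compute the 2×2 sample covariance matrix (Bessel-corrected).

Step 1 — column means:
  mean(U) = (5 + 7 + 1 + 6 + 1) / 5 = 20/5 = 4
  mean(V) = (2 + 1 + 8 + 8 + 4) / 5 = 23/5 = 4.6

Step 2 — sample covariance S[i,j] = (1/(n-1)) · Σ_k (x_{k,i} - mean_i) · (x_{k,j} - mean_j), with n-1 = 4.
  S[U,U] = ((1)·(1) + (3)·(3) + (-3)·(-3) + (2)·(2) + (-3)·(-3)) / 4 = 32/4 = 8
  S[U,V] = ((1)·(-2.6) + (3)·(-3.6) + (-3)·(3.4) + (2)·(3.4) + (-3)·(-0.6)) / 4 = -15/4 = -3.75
  S[V,V] = ((-2.6)·(-2.6) + (-3.6)·(-3.6) + (3.4)·(3.4) + (3.4)·(3.4) + (-0.6)·(-0.6)) / 4 = 43.2/4 = 10.8

S is symmetric (S[j,i] = S[i,j]). Assembling:

S = [[8, -3.75],
 [-3.75, 10.8]]


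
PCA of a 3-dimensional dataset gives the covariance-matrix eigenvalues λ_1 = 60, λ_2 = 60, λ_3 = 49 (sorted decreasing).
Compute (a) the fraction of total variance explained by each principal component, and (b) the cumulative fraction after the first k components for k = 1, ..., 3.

Step 1 — total variance = trace(Sigma) = Σ λ_i = 60 + 60 + 49 = 169.

Step 2 — fraction explained by component i = λ_i / Σ λ:
  PC1: 60/169 = 0.355
  PC2: 60/169 = 0.355
  PC3: 49/169 = 0.2899

Step 3 — cumulative fraction after k components = (λ_1 + ... + λ_k) / Σ λ:
  k = 1: 60/169 = 0.355
  k = 2: (60 + 60)/169 = 120/169 = 0.7101
  k = 3: (60 + 60 + 49)/169 = 169/169 = 1

Summary (fraction, with percent):

explained: PC1 0.355 (35.5%), PC2 0.355 (35.5%), PC3 0.2899 (28.99%);  cumulative: 0.355, 0.7101, 1


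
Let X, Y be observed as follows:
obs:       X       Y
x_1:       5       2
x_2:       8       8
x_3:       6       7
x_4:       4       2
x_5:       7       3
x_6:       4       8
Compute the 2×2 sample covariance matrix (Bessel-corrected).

Step 1 — column means:
  mean(X) = (5 + 8 + 6 + 4 + 7 + 4) / 6 = 34/6 = 5.6667
  mean(Y) = (2 + 8 + 7 + 2 + 3 + 8) / 6 = 30/6 = 5

Step 2 — sample covariance S[i,j] = (1/(n-1)) · Σ_k (x_{k,i} - mean_i) · (x_{k,j} - mean_j), with n-1 = 5.
  S[X,X] = ((-0.6667)·(-0.6667) + (2.3333)·(2.3333) + (0.3333)·(0.3333) + (-1.6667)·(-1.6667) + (1.3333)·(1.3333) + (-1.6667)·(-1.6667)) / 5 = 13.3333/5 = 2.6667
  S[X,Y] = ((-0.6667)·(-3) + (2.3333)·(3) + (0.3333)·(2) + (-1.6667)·(-3) + (1.3333)·(-2) + (-1.6667)·(3)) / 5 = 7/5 = 1.4
  S[Y,Y] = ((-3)·(-3) + (3)·(3) + (2)·(2) + (-3)·(-3) + (-2)·(-2) + (3)·(3)) / 5 = 44/5 = 8.8

S is symmetric (S[j,i] = S[i,j]). Assembling:

S = [[2.6667, 1.4],
 [1.4, 8.8]]


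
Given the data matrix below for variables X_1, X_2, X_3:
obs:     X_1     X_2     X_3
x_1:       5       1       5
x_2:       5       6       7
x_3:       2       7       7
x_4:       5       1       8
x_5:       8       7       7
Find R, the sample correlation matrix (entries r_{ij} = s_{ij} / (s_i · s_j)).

Step 1 — column means:
  mean(X_1) = (5 + 5 + 2 + 5 + 8) / 5 = 25/5 = 5
  mean(X_2) = (1 + 6 + 7 + 1 + 7) / 5 = 22/5 = 4.4
  mean(X_3) = (5 + 7 + 7 + 8 + 7) / 5 = 34/5 = 6.8

Step 2 — sample variances and covariances s[i,j] = (1/(n-1)) · Σ_k (x_{k,i} - mean_i) · (x_{k,j} - mean_j), with n-1 = 4:
  s[X_1,X_1] = ((0)·(0) + (0)·(0) + (-3)·(-3) + (0)·(0) + (3)·(3)) / 4 = 18/4 = 4.5
  s[X_1,X_2] = ((0)·(-3.4) + (0)·(1.6) + (-3)·(2.6) + (0)·(-3.4) + (3)·(2.6)) / 4 = 0/4 = 0
  s[X_1,X_3] = ((0)·(-1.8) + (0)·(0.2) + (-3)·(0.2) + (0)·(1.2) + (3)·(0.2)) / 4 = 0/4 = 0
  s[X_2,X_2] = ((-3.4)·(-3.4) + (1.6)·(1.6) + (2.6)·(2.6) + (-3.4)·(-3.4) + (2.6)·(2.6)) / 4 = 39.2/4 = 9.8
  s[X_2,X_3] = ((-3.4)·(-1.8) + (1.6)·(0.2) + (2.6)·(0.2) + (-3.4)·(1.2) + (2.6)·(0.2)) / 4 = 3.4/4 = 0.85
  s[X_3,X_3] = ((-1.8)·(-1.8) + (0.2)·(0.2) + (0.2)·(0.2) + (1.2)·(1.2) + (0.2)·(0.2)) / 4 = 4.8/4 = 1.2
  Sample standard deviations s_i = √(s[i,i]):
  s(X_1) = √(4.5) = 2.1213
  s(X_2) = √(9.8) = 3.1305
  s(X_3) = √(1.2) = 1.0954

Step 3 — r_{ij} = s_{ij} / (s_i · s_j):
  r[X_1,X_1] = 1 (diagonal).
  r[X_1,X_2] = 0 / (2.1213 · 3.1305) = 0 / 6.6408 = 0
  r[X_1,X_3] = 0 / (2.1213 · 1.0954) = 0 / 2.3238 = 0
  r[X_2,X_2] = 1 (diagonal).
  r[X_2,X_3] = 0.85 / (3.1305 · 1.0954) = 0.85 / 3.4293 = 0.2479
  r[X_3,X_3] = 1 (diagonal).

R is symmetric with unit diagonal. Assembling:

R = [[1, 0, 0],
 [0, 1, 0.2479],
 [0, 0.2479, 1]]


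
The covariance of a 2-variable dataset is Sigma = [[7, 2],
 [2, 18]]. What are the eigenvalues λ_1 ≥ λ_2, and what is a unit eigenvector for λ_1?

Step 1 — characteristic polynomial of 2×2 Sigma:
  det(Sigma - λI) = λ² - trace · λ + det = 0.
  trace = 7 + 18 = 25, det = 7·18 - (2)² = 122.
Step 2 — discriminant:
  Δ = trace² - 4·det = 625 - 488 = 137.
Step 3 — eigenvalues:
  λ = (trace ± √Δ)/2 = (25 ± 11.7047)/2,
  λ_1 = 18.3523,  λ_2 = 6.6477.

Step 4 — unit eigenvector for λ_1: solve (Sigma - λ_1 I)v = 0. First row:
  (7 - 18.3523)·v_x + (2)·v_y = 0, i.e. (-11.3523)·v_x + (2)·v_y = 0,
  so v ∝ (b, λ_1 - a) = (2, 11.3523) = u.
  ||u|| = √((2)² + (11.3523)²) = √(132.8758) ≈ 11.5272,
  v_1 = u/||u|| ≈ (0.1735, 0.9848) (||v_1|| = 1).

λ_1 = 18.3523,  λ_2 = 6.6477;  v_1 ≈ (0.1735, 0.9848)


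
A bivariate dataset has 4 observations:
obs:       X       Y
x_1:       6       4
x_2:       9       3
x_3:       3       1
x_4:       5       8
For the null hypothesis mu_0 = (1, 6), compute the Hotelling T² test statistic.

Step 1 — sample mean vector:
  mean(X) = (6 + 9 + 3 + 5) / 4 = 23/4 = 5.75
  mean(Y) = (4 + 3 + 1 + 8) / 4 = 16/4 = 4
  x̄ = (5.75, 4),  deviation x̄ - mu_0 = (5.75, 4) - (1, 6) = (4.75, -2).

Step 2 — sample covariance matrix, S[i,j] = (1/(n-1)) · Σ_k (x_{k,i} - mean_i) · (x_{k,j} - mean_j), divisor n-1 = 3:
  S[X,X] = ((0.25)·(0.25) + (3.25)·(3.25) + (-2.75)·(-2.75) + (-0.75)·(-0.75)) / 3 = 18.75/3 = 6.25
  S[X,Y] = ((0.25)·(0) + (3.25)·(-1) + (-2.75)·(-3) + (-0.75)·(4)) / 3 = 2/3 = 0.6667
  S[Y,Y] = ((0)·(0) + (-1)·(-1) + (-3)·(-3) + (4)·(4)) / 3 = 26/3 = 8.6667
  S = [[6.25, 0.6667],
 [0.6667, 8.6667]].

Step 3 — invert S. det(S) = 6.25·8.6667 - (0.6667)² = 53.7222.
  S^{-1} = (1/det) · [[d, -b], [-b, a]] = [[0.1613, -0.0124],
 [-0.0124, 0.1163]].

Step 4 — quadratic form (x̄ - mu_0)^T · S^{-1} · (x̄ - mu_0):
  S^{-1} · (x̄ - mu_0) = (0.7911, -0.2916),
  (x̄ - mu_0)^T · [...] = (4.75)·(0.7911) + (-2)·(-0.2916) = 4.341.

Step 5 — scale by n: T² = 4 · 4.341 = 17.364.

T² ≈ 17.364


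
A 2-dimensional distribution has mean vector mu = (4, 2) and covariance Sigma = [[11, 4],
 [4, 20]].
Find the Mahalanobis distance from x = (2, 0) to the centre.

Step 1 — centre the observation: (x - mu) = (-2, -2).

Step 2 — invert Sigma. det(Sigma) = 11·20 - (4)² = 204.
  Sigma^{-1} = (1/det) · [[d, -b], [-b, a]] = [[0.098, -0.0196],
 [-0.0196, 0.0539]].

Step 3 — form the quadratic (x - mu)^T · Sigma^{-1} · (x - mu):
  Sigma^{-1} · (x - mu) = (-0.1569, -0.0686).
  (x - mu)^T · [Sigma^{-1} · (x - mu)] = (-2)·(-0.1569) + (-2)·(-0.0686) = 0.451.

Step 4 — take square root: d = √(0.451) ≈ 0.6716.

d(x, mu) = √(0.451) ≈ 0.6716


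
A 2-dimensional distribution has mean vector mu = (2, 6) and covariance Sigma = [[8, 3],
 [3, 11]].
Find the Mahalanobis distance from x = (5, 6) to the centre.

Step 1 — centre the observation: (x - mu) = (3, 0).

Step 2 — invert Sigma. det(Sigma) = 8·11 - (3)² = 79.
  Sigma^{-1} = (1/det) · [[d, -b], [-b, a]] = [[0.1392, -0.038],
 [-0.038, 0.1013]].

Step 3 — form the quadratic (x - mu)^T · Sigma^{-1} · (x - mu):
  Sigma^{-1} · (x - mu) = (0.4177, -0.1139).
  (x - mu)^T · [Sigma^{-1} · (x - mu)] = (3)·(0.4177) + (0)·(-0.1139) = 1.2532.

Step 4 — take square root: d = √(1.2532) ≈ 1.1194.

d(x, mu) = √(1.2532) ≈ 1.1194


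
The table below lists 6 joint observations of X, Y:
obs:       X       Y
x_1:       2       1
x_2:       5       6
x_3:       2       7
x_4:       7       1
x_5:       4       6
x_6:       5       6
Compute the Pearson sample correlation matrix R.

Step 1 — column means:
  mean(X) = (2 + 5 + 2 + 7 + 4 + 5) / 6 = 25/6 = 4.1667
  mean(Y) = (1 + 6 + 7 + 1 + 6 + 6) / 6 = 27/6 = 4.5

Step 2 — sample variances and covariances s[i,j] = (1/(n-1)) · Σ_k (x_{k,i} - mean_i) · (x_{k,j} - mean_j), with n-1 = 5:
  s[X,X] = ((-2.1667)·(-2.1667) + (0.8333)·(0.8333) + (-2.1667)·(-2.1667) + (2.8333)·(2.8333) + (-0.1667)·(-0.1667) + (0.8333)·(0.8333)) / 5 = 18.8333/5 = 3.7667
  s[X,Y] = ((-2.1667)·(-3.5) + (0.8333)·(1.5) + (-2.1667)·(2.5) + (2.8333)·(-3.5) + (-0.1667)·(1.5) + (0.8333)·(1.5)) / 5 = -5.5/5 = -1.1
  s[Y,Y] = ((-3.5)·(-3.5) + (1.5)·(1.5) + (2.5)·(2.5) + (-3.5)·(-3.5) + (1.5)·(1.5) + (1.5)·(1.5)) / 5 = 37.5/5 = 7.5
  Sample standard deviations s_i = √(s[i,i]):
  s(X) = √(3.7667) = 1.9408
  s(Y) = √(7.5) = 2.7386

Step 3 — r_{ij} = s_{ij} / (s_i · s_j):
  r[X,X] = 1 (diagonal).
  r[X,Y] = -1.1 / (1.9408 · 2.7386) = -1.1 / 5.3151 = -0.207
  r[Y,Y] = 1 (diagonal).

R is symmetric with unit diagonal. Assembling:

R = [[1, -0.207],
 [-0.207, 1]]


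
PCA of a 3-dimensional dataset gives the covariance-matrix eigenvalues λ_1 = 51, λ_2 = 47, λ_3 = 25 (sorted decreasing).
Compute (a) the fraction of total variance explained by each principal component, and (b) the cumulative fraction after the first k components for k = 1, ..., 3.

Step 1 — total variance = trace(Sigma) = Σ λ_i = 51 + 47 + 25 = 123.

Step 2 — fraction explained by component i = λ_i / Σ λ:
  PC1: 51/123 = 0.4146
  PC2: 47/123 = 0.3821
  PC3: 25/123 = 0.2033

Step 3 — cumulative fraction after k components = (λ_1 + ... + λ_k) / Σ λ:
  k = 1: 51/123 = 0.4146
  k = 2: (51 + 47)/123 = 98/123 = 0.7967
  k = 3: (51 + 47 + 25)/123 = 123/123 = 1

Summary (fraction, with percent):

explained: PC1 0.4146 (41.46%), PC2 0.3821 (38.21%), PC3 0.2033 (20.33%);  cumulative: 0.4146, 0.7967, 1


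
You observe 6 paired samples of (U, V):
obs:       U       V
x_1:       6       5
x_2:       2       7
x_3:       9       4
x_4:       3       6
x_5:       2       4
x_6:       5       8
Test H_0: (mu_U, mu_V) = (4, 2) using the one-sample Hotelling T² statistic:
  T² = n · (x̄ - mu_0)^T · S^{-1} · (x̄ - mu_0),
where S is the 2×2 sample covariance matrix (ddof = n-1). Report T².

Step 1 — sample mean vector:
  mean(U) = (6 + 2 + 9 + 3 + 2 + 5) / 6 = 27/6 = 4.5
  mean(V) = (5 + 7 + 4 + 6 + 4 + 8) / 6 = 34/6 = 5.6667
  x̄ = (4.5, 5.6667),  deviation x̄ - mu_0 = (4.5, 5.6667) - (4, 2) = (0.5, 3.6667).

Step 2 — sample covariance matrix, S[i,j] = (1/(n-1)) · Σ_k (x_{k,i} - mean_i) · (x_{k,j} - mean_j), divisor n-1 = 5:
  S[U,U] = ((1.5)·(1.5) + (-2.5)·(-2.5) + (4.5)·(4.5) + (-1.5)·(-1.5) + (-2.5)·(-2.5) + (0.5)·(0.5)) / 5 = 37.5/5 = 7.5
  S[U,V] = ((1.5)·(-0.6667) + (-2.5)·(1.3333) + (4.5)·(-1.6667) + (-1.5)·(0.3333) + (-2.5)·(-1.6667) + (0.5)·(2.3333)) / 5 = -7/5 = -1.4
  S[V,V] = ((-0.6667)·(-0.6667) + (1.3333)·(1.3333) + (-1.6667)·(-1.6667) + (0.3333)·(0.3333) + (-1.6667)·(-1.6667) + (2.3333)·(2.3333)) / 5 = 13.3333/5 = 2.6667
  S = [[7.5, -1.4],
 [-1.4, 2.6667]].

Step 3 — invert S. det(S) = 7.5·2.6667 - (-1.4)² = 18.04.
  S^{-1} = (1/det) · [[d, -b], [-b, a]] = [[0.1478, 0.0776],
 [0.0776, 0.4157]].

Step 4 — quadratic form (x̄ - mu_0)^T · S^{-1} · (x̄ - mu_0):
  S^{-1} · (x̄ - mu_0) = (0.3585, 1.5632),
  (x̄ - mu_0)^T · [...] = (0.5)·(0.3585) + (3.6667)·(1.5632) = 5.9109.

Step 5 — scale by n: T² = 6 · 5.9109 = 35.4656.

T² ≈ 35.4656


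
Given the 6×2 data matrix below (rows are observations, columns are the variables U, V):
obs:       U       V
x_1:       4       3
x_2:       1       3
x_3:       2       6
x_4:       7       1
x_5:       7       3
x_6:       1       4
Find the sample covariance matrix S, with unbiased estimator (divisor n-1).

Step 1 — column means:
  mean(U) = (4 + 1 + 2 + 7 + 7 + 1) / 6 = 22/6 = 3.6667
  mean(V) = (3 + 3 + 6 + 1 + 3 + 4) / 6 = 20/6 = 3.3333

Step 2 — sample covariance S[i,j] = (1/(n-1)) · Σ_k (x_{k,i} - mean_i) · (x_{k,j} - mean_j), with n-1 = 5.
  S[U,U] = ((0.3333)·(0.3333) + (-2.6667)·(-2.6667) + (-1.6667)·(-1.6667) + (3.3333)·(3.3333) + (3.3333)·(3.3333) + (-2.6667)·(-2.6667)) / 5 = 39.3333/5 = 7.8667
  S[U,V] = ((0.3333)·(-0.3333) + (-2.6667)·(-0.3333) + (-1.6667)·(2.6667) + (3.3333)·(-2.3333) + (3.3333)·(-0.3333) + (-2.6667)·(0.6667)) / 5 = -14.3333/5 = -2.8667
  S[V,V] = ((-0.3333)·(-0.3333) + (-0.3333)·(-0.3333) + (2.6667)·(2.6667) + (-2.3333)·(-2.3333) + (-0.3333)·(-0.3333) + (0.6667)·(0.6667)) / 5 = 13.3333/5 = 2.6667

S is symmetric (S[j,i] = S[i,j]). Assembling:

S = [[7.8667, -2.8667],
 [-2.8667, 2.6667]]


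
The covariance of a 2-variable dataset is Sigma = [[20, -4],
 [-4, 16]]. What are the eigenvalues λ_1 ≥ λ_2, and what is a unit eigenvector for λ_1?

Step 1 — characteristic polynomial of 2×2 Sigma:
  det(Sigma - λI) = λ² - trace · λ + det = 0.
  trace = 20 + 16 = 36, det = 20·16 - (-4)² = 304.
Step 2 — discriminant:
  Δ = trace² - 4·det = 1296 - 1216 = 80.
Step 3 — eigenvalues:
  λ = (trace ± √Δ)/2 = (36 ± 8.9443)/2,
  λ_1 = 22.4721,  λ_2 = 13.5279.

Step 4 — unit eigenvector for λ_1: solve (Sigma - λ_1 I)v = 0. First row:
  (20 - 22.4721)·v_x + (-4)·v_y = 0, i.e. (-2.4721)·v_x + (-4)·v_y = 0,
  so v ∝ (b, λ_1 - a) = (-4, 2.4721); multiply by -1 so the first entry is positive: u = (4, -2.4721).
  ||u|| = √((4)² + (-2.4721)²) = √(22.1115) ≈ 4.7023,
  v_1 = u/||u|| ≈ (0.8507, -0.5257) (||v_1|| = 1).

λ_1 = 22.4721,  λ_2 = 13.5279;  v_1 ≈ (0.8507, -0.5257)


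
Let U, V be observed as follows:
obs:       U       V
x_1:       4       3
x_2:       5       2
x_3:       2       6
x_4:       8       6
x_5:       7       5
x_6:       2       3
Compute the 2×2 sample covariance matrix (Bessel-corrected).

Step 1 — column means:
  mean(U) = (4 + 5 + 2 + 8 + 7 + 2) / 6 = 28/6 = 4.6667
  mean(V) = (3 + 2 + 6 + 6 + 5 + 3) / 6 = 25/6 = 4.1667

Step 2 — sample covariance S[i,j] = (1/(n-1)) · Σ_k (x_{k,i} - mean_i) · (x_{k,j} - mean_j), with n-1 = 5.
  S[U,U] = ((-0.6667)·(-0.6667) + (0.3333)·(0.3333) + (-2.6667)·(-2.6667) + (3.3333)·(3.3333) + (2.3333)·(2.3333) + (-2.6667)·(-2.6667)) / 5 = 31.3333/5 = 6.2667
  S[U,V] = ((-0.6667)·(-1.1667) + (0.3333)·(-2.1667) + (-2.6667)·(1.8333) + (3.3333)·(1.8333) + (2.3333)·(0.8333) + (-2.6667)·(-1.1667)) / 5 = 6.3333/5 = 1.2667
  S[V,V] = ((-1.1667)·(-1.1667) + (-2.1667)·(-2.1667) + (1.8333)·(1.8333) + (1.8333)·(1.8333) + (0.8333)·(0.8333) + (-1.1667)·(-1.1667)) / 5 = 14.8333/5 = 2.9667

S is symmetric (S[j,i] = S[i,j]). Assembling:

S = [[6.2667, 1.2667],
 [1.2667, 2.9667]]


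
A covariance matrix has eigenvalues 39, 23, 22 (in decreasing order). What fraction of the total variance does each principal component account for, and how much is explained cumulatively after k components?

Step 1 — total variance = trace(Sigma) = Σ λ_i = 39 + 23 + 22 = 84.

Step 2 — fraction explained by component i = λ_i / Σ λ:
  PC1: 39/84 = 0.4643
  PC2: 23/84 = 0.2738
  PC3: 22/84 = 0.2619

Step 3 — cumulative fraction after k components = (λ_1 + ... + λ_k) / Σ λ:
  k = 1: 39/84 = 0.4643
  k = 2: (39 + 23)/84 = 62/84 = 0.7381
  k = 3: (39 + 23 + 22)/84 = 84/84 = 1

Summary (fraction, with percent):

explained: PC1 0.4643 (46.43%), PC2 0.2738 (27.38%), PC3 0.2619 (26.19%);  cumulative: 0.4643, 0.7381, 1


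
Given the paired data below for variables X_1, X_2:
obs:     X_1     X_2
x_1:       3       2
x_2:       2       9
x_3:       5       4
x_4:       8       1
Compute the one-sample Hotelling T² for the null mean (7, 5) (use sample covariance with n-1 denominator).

Step 1 — sample mean vector:
  mean(X_1) = (3 + 2 + 5 + 8) / 4 = 18/4 = 4.5
  mean(X_2) = (2 + 9 + 4 + 1) / 4 = 16/4 = 4
  x̄ = (4.5, 4),  deviation x̄ - mu_0 = (4.5, 4) - (7, 5) = (-2.5, -1).

Step 2 — sample covariance matrix, S[i,j] = (1/(n-1)) · Σ_k (x_{k,i} - mean_i) · (x_{k,j} - mean_j), divisor n-1 = 3:
  S[X_1,X_1] = ((-1.5)·(-1.5) + (-2.5)·(-2.5) + (0.5)·(0.5) + (3.5)·(3.5)) / 3 = 21/3 = 7
  S[X_1,X_2] = ((-1.5)·(-2) + (-2.5)·(5) + (0.5)·(0) + (3.5)·(-3)) / 3 = -20/3 = -6.6667
  S[X_2,X_2] = ((-2)·(-2) + (5)·(5) + (0)·(0) + (-3)·(-3)) / 3 = 38/3 = 12.6667
  S = [[7, -6.6667],
 [-6.6667, 12.6667]].

Step 3 — invert S. det(S) = 7·12.6667 - (-6.6667)² = 44.2222.
  S^{-1} = (1/det) · [[d, -b], [-b, a]] = [[0.2864, 0.1508],
 [0.1508, 0.1583]].

Step 4 — quadratic form (x̄ - mu_0)^T · S^{-1} · (x̄ - mu_0):
  S^{-1} · (x̄ - mu_0) = (-0.8668, -0.5352),
  (x̄ - mu_0)^T · [...] = (-2.5)·(-0.8668) + (-1)·(-0.5352) = 2.7023.

Step 5 — scale by n: T² = 4 · 2.7023 = 10.809.

T² ≈ 10.809


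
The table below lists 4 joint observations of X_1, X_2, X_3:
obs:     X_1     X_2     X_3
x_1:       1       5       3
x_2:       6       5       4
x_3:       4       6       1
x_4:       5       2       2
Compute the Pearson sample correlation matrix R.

Step 1 — column means:
  mean(X_1) = (1 + 6 + 4 + 5) / 4 = 16/4 = 4
  mean(X_2) = (5 + 5 + 6 + 2) / 4 = 18/4 = 4.5
  mean(X_3) = (3 + 4 + 1 + 2) / 4 = 10/4 = 2.5

Step 2 — sample variances and covariances s[i,j] = (1/(n-1)) · Σ_k (x_{k,i} - mean_i) · (x_{k,j} - mean_j), with n-1 = 3:
  s[X_1,X_1] = ((-3)·(-3) + (2)·(2) + (0)·(0) + (1)·(1)) / 3 = 14/3 = 4.6667
  s[X_1,X_2] = ((-3)·(0.5) + (2)·(0.5) + (0)·(1.5) + (1)·(-2.5)) / 3 = -3/3 = -1
  s[X_1,X_3] = ((-3)·(0.5) + (2)·(1.5) + (0)·(-1.5) + (1)·(-0.5)) / 3 = 1/3 = 0.3333
  s[X_2,X_2] = ((0.5)·(0.5) + (0.5)·(0.5) + (1.5)·(1.5) + (-2.5)·(-2.5)) / 3 = 9/3 = 3
  s[X_2,X_3] = ((0.5)·(0.5) + (0.5)·(1.5) + (1.5)·(-1.5) + (-2.5)·(-0.5)) / 3 = 0/3 = 0
  s[X_3,X_3] = ((0.5)·(0.5) + (1.5)·(1.5) + (-1.5)·(-1.5) + (-0.5)·(-0.5)) / 3 = 5/3 = 1.6667
  Sample standard deviations s_i = √(s[i,i]):
  s(X_1) = √(4.6667) = 2.1602
  s(X_2) = √(3) = 1.7321
  s(X_3) = √(1.6667) = 1.291

Step 3 — r_{ij} = s_{ij} / (s_i · s_j):
  r[X_1,X_1] = 1 (diagonal).
  r[X_1,X_2] = -1 / (2.1602 · 1.7321) = -1 / 3.7417 = -0.2673
  r[X_1,X_3] = 0.3333 / (2.1602 · 1.291) = 0.3333 / 2.7889 = 0.1195
  r[X_2,X_2] = 1 (diagonal).
  r[X_2,X_3] = 0 / (1.7321 · 1.291) = 0 / 2.2361 = 0
  r[X_3,X_3] = 1 (diagonal).

R is symmetric with unit diagonal. Assembling:

R = [[1, -0.2673, 0.1195],
 [-0.2673, 1, 0],
 [0.1195, 0, 1]]


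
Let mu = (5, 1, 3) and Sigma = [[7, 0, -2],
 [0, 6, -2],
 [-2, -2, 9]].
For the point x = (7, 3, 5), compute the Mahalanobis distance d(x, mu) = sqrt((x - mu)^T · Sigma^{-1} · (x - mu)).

Step 1 — centre the observation: (x - mu) = (2, 2, 2).

Step 2 — invert Sigma (cofactor / det for 3×3, or solve directly):
  Sigma^{-1} = [[0.1534, 0.0123, 0.0368],
 [0.0123, 0.181, 0.0429],
 [0.0368, 0.0429, 0.1288]].

Step 3 — form the quadratic (x - mu)^T · Sigma^{-1} · (x - mu):
  Sigma^{-1} · (x - mu) = (0.4049, 0.4724, 0.4172).
  (x - mu)^T · [Sigma^{-1} · (x - mu)] = (2)·(0.4049) + (2)·(0.4724) + (2)·(0.4172) = 2.589.

Step 4 — take square root: d = √(2.589) ≈ 1.609.

d(x, mu) = √(2.589) ≈ 1.609


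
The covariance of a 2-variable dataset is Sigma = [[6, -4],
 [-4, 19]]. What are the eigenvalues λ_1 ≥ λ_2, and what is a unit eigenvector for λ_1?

Step 1 — characteristic polynomial of 2×2 Sigma:
  det(Sigma - λI) = λ² - trace · λ + det = 0.
  trace = 6 + 19 = 25, det = 6·19 - (-4)² = 98.
Step 2 — discriminant:
  Δ = trace² - 4·det = 625 - 392 = 233.
Step 3 — eigenvalues:
  λ = (trace ± √Δ)/2 = (25 ± 15.2643)/2,
  λ_1 = 20.1322,  λ_2 = 4.8678.

Step 4 — unit eigenvector for λ_1: solve (Sigma - λ_1 I)v = 0. First row:
  (6 - 20.1322)·v_x + (-4)·v_y = 0, i.e. (-14.1322)·v_x + (-4)·v_y = 0,
  so v ∝ (b, λ_1 - a) = (-4, 14.1322); multiply by -1 so the first entry is positive: u = (4, -14.1322).
  ||u|| = √((4)² + (-14.1322)²) = √(215.7182) ≈ 14.6873,
  v_1 = u/||u|| ≈ (0.2723, -0.9622) (||v_1|| = 1).

λ_1 = 20.1322,  λ_2 = 4.8678;  v_1 ≈ (0.2723, -0.9622)


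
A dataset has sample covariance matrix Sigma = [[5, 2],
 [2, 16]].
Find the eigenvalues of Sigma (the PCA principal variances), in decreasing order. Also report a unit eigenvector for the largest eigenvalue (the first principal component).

Step 1 — characteristic polynomial of 2×2 Sigma:
  det(Sigma - λI) = λ² - trace · λ + det = 0.
  trace = 5 + 16 = 21, det = 5·16 - (2)² = 76.
Step 2 — discriminant:
  Δ = trace² - 4·det = 441 - 304 = 137.
Step 3 — eigenvalues:
  λ = (trace ± √Δ)/2 = (21 ± 11.7047)/2,
  λ_1 = 16.3523,  λ_2 = 4.6477.

Step 4 — unit eigenvector for λ_1: solve (Sigma - λ_1 I)v = 0. First row:
  (5 - 16.3523)·v_x + (2)·v_y = 0, i.e. (-11.3523)·v_x + (2)·v_y = 0,
  so v ∝ (b, λ_1 - a) = (2, 11.3523) = u.
  ||u|| = √((2)² + (11.3523)²) = √(132.8758) ≈ 11.5272,
  v_1 = u/||u|| ≈ (0.1735, 0.9848) (||v_1|| = 1).

λ_1 = 16.3523,  λ_2 = 4.6477;  v_1 ≈ (0.1735, 0.9848)


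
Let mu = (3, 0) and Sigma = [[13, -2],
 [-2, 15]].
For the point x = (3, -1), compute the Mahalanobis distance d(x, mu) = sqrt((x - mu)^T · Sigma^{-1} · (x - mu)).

Step 1 — centre the observation: (x - mu) = (0, -1).

Step 2 — invert Sigma. det(Sigma) = 13·15 - (-2)² = 191.
  Sigma^{-1} = (1/det) · [[d, -b], [-b, a]] = [[0.0785, 0.0105],
 [0.0105, 0.0681]].

Step 3 — form the quadratic (x - mu)^T · Sigma^{-1} · (x - mu):
  Sigma^{-1} · (x - mu) = (-0.0105, -0.0681).
  (x - mu)^T · [Sigma^{-1} · (x - mu)] = (0)·(-0.0105) + (-1)·(-0.0681) = 0.0681.

Step 4 — take square root: d = √(0.0681) ≈ 0.2609.

d(x, mu) = √(0.0681) ≈ 0.2609


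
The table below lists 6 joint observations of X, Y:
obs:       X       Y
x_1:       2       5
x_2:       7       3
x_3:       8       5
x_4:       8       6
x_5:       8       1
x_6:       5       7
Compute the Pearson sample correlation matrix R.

Step 1 — column means:
  mean(X) = (2 + 7 + 8 + 8 + 8 + 5) / 6 = 38/6 = 6.3333
  mean(Y) = (5 + 3 + 5 + 6 + 1 + 7) / 6 = 27/6 = 4.5

Step 2 — sample variances and covariances s[i,j] = (1/(n-1)) · Σ_k (x_{k,i} - mean_i) · (x_{k,j} - mean_j), with n-1 = 5:
  s[X,X] = ((-4.3333)·(-4.3333) + (0.6667)·(0.6667) + (1.6667)·(1.6667) + (1.6667)·(1.6667) + (1.6667)·(1.6667) + (-1.3333)·(-1.3333)) / 5 = 29.3333/5 = 5.8667
  s[X,Y] = ((-4.3333)·(0.5) + (0.6667)·(-1.5) + (1.6667)·(0.5) + (1.6667)·(1.5) + (1.6667)·(-3.5) + (-1.3333)·(2.5)) / 5 = -9/5 = -1.8
  s[Y,Y] = ((0.5)·(0.5) + (-1.5)·(-1.5) + (0.5)·(0.5) + (1.5)·(1.5) + (-3.5)·(-3.5) + (2.5)·(2.5)) / 5 = 23.5/5 = 4.7
  Sample standard deviations s_i = √(s[i,i]):
  s(X) = √(5.8667) = 2.4221
  s(Y) = √(4.7) = 2.1679

Step 3 — r_{ij} = s_{ij} / (s_i · s_j):
  r[X,X] = 1 (diagonal).
  r[X,Y] = -1.8 / (2.4221 · 2.1679) = -1.8 / 5.251 = -0.3428
  r[Y,Y] = 1 (diagonal).

R is symmetric with unit diagonal. Assembling:

R = [[1, -0.3428],
 [-0.3428, 1]]


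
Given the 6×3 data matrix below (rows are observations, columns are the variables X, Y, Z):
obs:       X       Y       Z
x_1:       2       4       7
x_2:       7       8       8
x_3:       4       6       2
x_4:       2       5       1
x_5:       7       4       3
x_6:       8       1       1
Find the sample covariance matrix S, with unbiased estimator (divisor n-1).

Step 1 — column means:
  mean(X) = (2 + 7 + 4 + 2 + 7 + 8) / 6 = 30/6 = 5
  mean(Y) = (4 + 8 + 6 + 5 + 4 + 1) / 6 = 28/6 = 4.6667
  mean(Z) = (7 + 8 + 2 + 1 + 3 + 1) / 6 = 22/6 = 3.6667

Step 2 — sample covariance S[i,j] = (1/(n-1)) · Σ_k (x_{k,i} - mean_i) · (x_{k,j} - mean_j), with n-1 = 5.
  S[X,X] = ((-3)·(-3) + (2)·(2) + (-1)·(-1) + (-3)·(-3) + (2)·(2) + (3)·(3)) / 5 = 36/5 = 7.2
  S[X,Y] = ((-3)·(-0.6667) + (2)·(3.3333) + (-1)·(1.3333) + (-3)·(0.3333) + (2)·(-0.6667) + (3)·(-3.6667)) / 5 = -6/5 = -1.2
  S[X,Z] = ((-3)·(3.3333) + (2)·(4.3333) + (-1)·(-1.6667) + (-3)·(-2.6667) + (2)·(-0.6667) + (3)·(-2.6667)) / 5 = -1/5 = -0.2
  S[Y,Y] = ((-0.6667)·(-0.6667) + (3.3333)·(3.3333) + (1.3333)·(1.3333) + (0.3333)·(0.3333) + (-0.6667)·(-0.6667) + (-3.6667)·(-3.6667)) / 5 = 27.3333/5 = 5.4667
  S[Y,Z] = ((-0.6667)·(3.3333) + (3.3333)·(4.3333) + (1.3333)·(-1.6667) + (0.3333)·(-2.6667) + (-0.6667)·(-0.6667) + (-3.6667)·(-2.6667)) / 5 = 19.3333/5 = 3.8667
  S[Z,Z] = ((3.3333)·(3.3333) + (4.3333)·(4.3333) + (-1.6667)·(-1.6667) + (-2.6667)·(-2.6667) + (-0.6667)·(-0.6667) + (-2.6667)·(-2.6667)) / 5 = 47.3333/5 = 9.4667

S is symmetric (S[j,i] = S[i,j]). Assembling:

S = [[7.2, -1.2, -0.2],
 [-1.2, 5.4667, 3.8667],
 [-0.2, 3.8667, 9.4667]]


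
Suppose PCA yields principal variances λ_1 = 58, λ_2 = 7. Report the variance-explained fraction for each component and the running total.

Step 1 — total variance = trace(Sigma) = Σ λ_i = 58 + 7 = 65.

Step 2 — fraction explained by component i = λ_i / Σ λ:
  PC1: 58/65 = 0.8923
  PC2: 7/65 = 0.1077

Step 3 — cumulative fraction after k components = (λ_1 + ... + λ_k) / Σ λ:
  k = 1: 58/65 = 0.8923
  k = 2: (58 + 7)/65 = 65/65 = 1

Summary (fraction, with percent):

explained: PC1 0.8923 (89.23%), PC2 0.1077 (10.77%);  cumulative: 0.8923, 1


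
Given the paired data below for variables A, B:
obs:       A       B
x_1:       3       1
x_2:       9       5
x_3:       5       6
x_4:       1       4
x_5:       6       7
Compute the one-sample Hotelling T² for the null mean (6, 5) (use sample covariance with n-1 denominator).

Step 1 — sample mean vector:
  mean(A) = (3 + 9 + 5 + 1 + 6) / 5 = 24/5 = 4.8
  mean(B) = (1 + 5 + 6 + 4 + 7) / 5 = 23/5 = 4.6
  x̄ = (4.8, 4.6),  deviation x̄ - mu_0 = (4.8, 4.6) - (6, 5) = (-1.2, -0.4).

Step 2 — sample covariance matrix, S[i,j] = (1/(n-1)) · Σ_k (x_{k,i} - mean_i) · (x_{k,j} - mean_j), divisor n-1 = 4:
  S[A,A] = ((-1.8)·(-1.8) + (4.2)·(4.2) + (0.2)·(0.2) + (-3.8)·(-3.8) + (1.2)·(1.2)) / 4 = 36.8/4 = 9.2
  S[A,B] = ((-1.8)·(-3.6) + (4.2)·(0.4) + (0.2)·(1.4) + (-3.8)·(-0.6) + (1.2)·(2.4)) / 4 = 13.6/4 = 3.4
  S[B,B] = ((-3.6)·(-3.6) + (0.4)·(0.4) + (1.4)·(1.4) + (-0.6)·(-0.6) + (2.4)·(2.4)) / 4 = 21.2/4 = 5.3
  S = [[9.2, 3.4],
 [3.4, 5.3]].

Step 3 — invert S. det(S) = 9.2·5.3 - (3.4)² = 37.2.
  S^{-1} = (1/det) · [[d, -b], [-b, a]] = [[0.1425, -0.0914],
 [-0.0914, 0.2473]].

Step 4 — quadratic form (x̄ - mu_0)^T · S^{-1} · (x̄ - mu_0):
  S^{-1} · (x̄ - mu_0) = (-0.1344, 0.0108),
  (x̄ - mu_0)^T · [...] = (-1.2)·(-0.1344) + (-0.4)·(0.0108) = 0.157.

Step 5 — scale by n: T² = 5 · 0.157 = 0.7849.

T² ≈ 0.7849


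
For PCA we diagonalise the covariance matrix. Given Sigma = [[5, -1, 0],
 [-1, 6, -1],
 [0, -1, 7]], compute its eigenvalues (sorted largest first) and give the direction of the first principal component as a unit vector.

Step 1 — characteristic polynomial p(λ) = det(λI - Sigma) = λ³ - tr·λ² + c_1·λ - det, where tr = trace, c_1 = sum of the principal 2×2 minors, det = det(Sigma):
  tr = 5 + 6 + 7 = 18,
  c_1 = (5·6 - (-1)²) + (5·7 - (0)²) + (6·7 - (-1)²) = 29 + 35 + 41 = 105,
  det = 5·(6·7 - (-1)²) - (-1)·((-1)·7 - (-1)·(0)) + (0)·((-1)·(-1) - 6·(0)) = 5·(41) - (-1)·(-7) + (0)·(1) = 198.
  So p(λ) = λ³ - 18λ² + 105λ - 198.
Step 2 — look for an integer root (rational root theorem: any rational root is an integer divisor of 198). Testing λ = 6:
  p(6) = 216 - 648 + 630 - 198 = 0  ✓
  Dividing out (λ - 6): p(λ) = (λ - 6)(λ² - 12λ + 33).
Step 3 — remaining eigenvalues from the quadratic λ² - 12λ + 33 = 0:
  Δ = 12² - 4·33 = 144 - 132 = 12,  λ = (12 ± √12)/2 = (12 ± 3.4641)/2 ≈ 7.7321 or 4.2679.
  Sorted: λ_1 = 7.7321,  λ_2 = 6,  λ_3 = 4.2679  (check: sum = 18 = tr ✓).

Step 4 — unit eigenvector for λ_1 ≈ 7.7321: v spans the null space of (Sigma - λ_1 I), whose rows are
  r_1 = (-2.7321, -1, 0),  r_2 = (-1, -1.7321, -1),  r_3 = (0, -1, -0.7321).
  v is orthogonal to every row, so take v ∝ r_1 × r_2 = ((-1)·(-1) - (0)·(-1.7321), (0)·(-1) - (-2.7321)·(-1), (-2.7321)·(-1.7321) - (-1)·(-1)) ≈ (1, -2.7321, 3.7321).
  Let u = (1, -2.7321, 3.7321).
  ||u|| = √((1)² + (-2.7321)² + (3.7321)²) = √(22.3923) ≈ 4.7321,  v_1 = u/||u|| ≈ (0.2113, -0.5774, 0.7887) (||v_1|| = 1).

λ_1 = 7.7321,  λ_2 = 6,  λ_3 = 4.2679;  v_1 ≈ (0.2113, -0.5774, 0.7887)
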